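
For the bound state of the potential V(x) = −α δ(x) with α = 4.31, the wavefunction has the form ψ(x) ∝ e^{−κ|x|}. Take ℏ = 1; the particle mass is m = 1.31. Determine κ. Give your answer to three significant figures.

κ = 5.65

Integrate −(ℏ²/2m)ψ'' − αδ(x)ψ = Eψ from −ε to +ε: the ψ'' term gives ψ'(0⁺) − ψ'(0⁻) and the δ term gives −(2mα/ℏ²)ψ(0).
With ψ ∝ e^{−κ|x|} this yields −2κ = −2mα/ℏ², so κ = mα/ℏ² = 5.646.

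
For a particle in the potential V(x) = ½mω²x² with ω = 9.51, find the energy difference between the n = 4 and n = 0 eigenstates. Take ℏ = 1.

E_n = ℏω(n + ½), so ΔE = (4 − 0) ℏω = 4 × 9.51 = 38.04.

ΔE = 38.0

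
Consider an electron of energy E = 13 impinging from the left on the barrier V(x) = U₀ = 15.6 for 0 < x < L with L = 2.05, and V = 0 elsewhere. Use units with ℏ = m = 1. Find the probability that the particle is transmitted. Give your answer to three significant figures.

T = 0.000193

Since E < U₀ the interior solution is evanescent with decay constant κ = √(2m(U₀ − E))/ℏ = 2.280.
κL = 4.675, sinh(κL) = 53.60.
The exact tunnelling result is T⁻¹ = 1 + U₀² sinh²(κL) / [4E(U₀ − E)] = 5172, so T = 0.000193.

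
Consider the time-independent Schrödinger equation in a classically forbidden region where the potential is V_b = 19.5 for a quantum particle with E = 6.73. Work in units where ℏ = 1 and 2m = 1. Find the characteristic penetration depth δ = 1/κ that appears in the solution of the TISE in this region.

δ = 0.280

Since E < V_b the TISE in this region is ψ'' = κ²ψ with κ = √(2m(V_b − E))/ℏ.
κ = √(2 × 0.5 × 12.77) = 3.574. The penetration depth is δ = 1/κ = 0.280.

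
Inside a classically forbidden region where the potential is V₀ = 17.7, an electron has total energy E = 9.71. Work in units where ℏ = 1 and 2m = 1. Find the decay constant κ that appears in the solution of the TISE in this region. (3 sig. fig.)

κ = 2.83

Since E < V₀ the TISE in this region is ψ'' = κ²ψ with κ = √(2m(V₀ − E))/ℏ.
κ = √(2 × 0.5 × 7.99) = 2.827.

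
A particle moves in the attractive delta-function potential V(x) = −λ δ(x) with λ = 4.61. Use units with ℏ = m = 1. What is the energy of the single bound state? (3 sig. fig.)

E = -10.6

For x ≠ 0 the bound state is ψ ∝ e^{−κ|x|}; integrating the TISE across the delta gives the cusp condition 2κ = 2mλ/ℏ², so κ = 4.610.
Then E = −ℏ²κ²/(2m) = −mλ²/(2ℏ²) = -10.63.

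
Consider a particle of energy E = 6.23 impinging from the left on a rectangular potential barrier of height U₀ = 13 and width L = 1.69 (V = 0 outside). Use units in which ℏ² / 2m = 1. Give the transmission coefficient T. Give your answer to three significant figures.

Since E < U₀ the interior solution is evanescent with decay constant κ = √(2m(U₀ − E))/ℏ = 2.602.
κL = 4.397, sinh(κL) = 40.61.
Matching ψ, ψ′ at both faces gives T = [1 + U₀² sinh²(κL) / (4E(U₀ − E))]⁻¹ = 1/1653 = 0.000605.

T = 0.000605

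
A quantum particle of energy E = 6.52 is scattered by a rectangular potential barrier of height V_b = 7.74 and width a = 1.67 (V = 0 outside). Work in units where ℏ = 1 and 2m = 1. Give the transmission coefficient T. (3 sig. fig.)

E < V_b: inside the barrier ψ ∝ e^{±κx} with κ = √(2m(V_b − E))/ℏ = 1.105.
κa = 1.845, sinh(κa) = 3.084.
Matching ψ, ψ′ at both faces gives T = [1 + V_b² sinh²(κa) / (4E(V_b − E))]⁻¹ = 1/18.90 = 0.0529.

T = 0.0529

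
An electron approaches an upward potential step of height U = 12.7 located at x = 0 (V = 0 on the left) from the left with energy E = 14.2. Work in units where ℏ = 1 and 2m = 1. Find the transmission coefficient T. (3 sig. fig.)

T = 0.740

On each side the TISE gives plane waves with k = √(2m(E − V))/ℏ: k₁ = √(2·½·14.2) = 3.768, k₂ = √(2·½·1.5) = 1.225.
Matching ψ and ψ′ at x = 0 gives r = (k₁ − k₂)/(k₁ + k₂), so R = r² = 0.2595 and T = 1 − R = 0.7405.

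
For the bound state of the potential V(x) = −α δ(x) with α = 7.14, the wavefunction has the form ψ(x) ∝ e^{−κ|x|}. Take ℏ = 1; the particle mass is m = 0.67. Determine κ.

Integrating the TISE across x = 0 gives the cusp condition ψ'(0⁺) − ψ'(0⁻) = −(2mα/ℏ²)ψ(0).
With ψ ∝ e^{−κ|x|} this yields −2κ = −2mα/ℏ², so κ = mα/ℏ² = 4.784.

κ = 4.78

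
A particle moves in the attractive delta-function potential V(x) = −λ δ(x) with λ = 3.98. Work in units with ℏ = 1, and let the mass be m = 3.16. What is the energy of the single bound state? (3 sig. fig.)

For x ≠ 0 the bound state is ψ ∝ e^{−κ|x|}; integrating the TISE across the delta gives the cusp condition 2κ = 2mλ/ℏ², so κ = 12.58.
Then E = −ℏ²κ²/(2m) = −mλ²/(2ℏ²) = -25.03.

E = -25.0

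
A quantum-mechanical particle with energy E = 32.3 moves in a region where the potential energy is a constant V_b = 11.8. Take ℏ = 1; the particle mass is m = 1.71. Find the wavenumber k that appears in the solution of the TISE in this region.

With E > V_b the solution is oscillatory, ψ ∝ e^{±ikx} with k = √(2m(E − V_b))/ℏ.
k = √(2 × 1.71 × 20.5) = 8.373.

k = 8.37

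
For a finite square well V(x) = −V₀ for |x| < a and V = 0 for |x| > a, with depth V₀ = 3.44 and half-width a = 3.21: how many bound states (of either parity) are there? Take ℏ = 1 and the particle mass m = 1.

N = 6

Define the well-strength parameter z₀ = (a/ℏ)√(2mV₀) = 3.21 × √(2·1·3.44) = 8.420.
The even/odd transcendental equations gain one root per π/2 in z₀, giving N = 1 + ⌊2z₀/π⌋ = 1 + ⌊5.360⌋ = 6.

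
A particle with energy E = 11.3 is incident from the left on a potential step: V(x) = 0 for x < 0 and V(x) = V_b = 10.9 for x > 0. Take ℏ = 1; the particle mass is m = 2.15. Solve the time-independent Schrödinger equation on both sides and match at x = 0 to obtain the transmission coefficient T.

On each side the TISE gives plane waves with k = √(2m(E − V))/ℏ: k₁ = √(2·2.15·11.3) = 6.971, k₂ = √(2·2.15·0.4) = 1.311.
Matching ψ and ψ′ at x = 0 gives r = (k₁ − k₂)/(k₁ + k₂), so R = r² = 0.4669 and T = 1 − R = 0.5331.

T = 0.533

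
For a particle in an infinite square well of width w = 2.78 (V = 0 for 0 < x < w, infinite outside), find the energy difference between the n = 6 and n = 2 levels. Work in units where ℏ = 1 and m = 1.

E_n = n²π²ℏ²/(2mw²), so ΔE = (6² − 2²) π²ℏ²/(2mw²).
ΔE = 32 × π² / (2 × 1 × 2.78²) = 20.43.

ΔE = 20.4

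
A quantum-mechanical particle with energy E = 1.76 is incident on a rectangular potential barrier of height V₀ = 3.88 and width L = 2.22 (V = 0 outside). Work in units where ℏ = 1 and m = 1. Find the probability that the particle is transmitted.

Since E < V₀ the interior solution is evanescent with decay constant κ = √(2m(V₀ − E))/ℏ = 2.059.
κL = 4.571, sinh(κL) = 48.33.
Matching ψ, ψ′ at both faces gives T = [1 + V₀² sinh²(κL) / (4E(V₀ − E))]⁻¹ = 1/2357 = 0.000424.

T = 0.000424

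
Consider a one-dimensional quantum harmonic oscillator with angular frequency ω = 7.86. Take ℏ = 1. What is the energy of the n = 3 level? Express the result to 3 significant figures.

The oscillator eigenvalues are E_n = ℏω(n + ½), so E_3 = 7.86 × 3.5 = 27.51.

E = 27.5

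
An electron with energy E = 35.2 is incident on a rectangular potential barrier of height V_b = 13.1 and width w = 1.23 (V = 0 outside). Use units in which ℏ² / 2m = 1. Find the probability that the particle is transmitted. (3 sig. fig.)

Above the barrier the interior wavenumber is k₂ = √(2m(E − V_b))/ℏ = 4.701, giving phase k₂w = 5.782.
T = [1 + V_b² sin²(k₂w) / (4E(E − V_b))]⁻¹ = 1/1.013 = 0.987.

T = 0.987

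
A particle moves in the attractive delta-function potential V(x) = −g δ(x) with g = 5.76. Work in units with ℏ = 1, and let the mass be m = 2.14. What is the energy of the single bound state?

E = -35.5

For x ≠ 0 the bound state is ψ ∝ e^{−κ|x|}; integrating the TISE across the delta gives the cusp condition 2κ = 2mg/ℏ², so κ = 12.33.
Then E = −ℏ²κ²/(2m) = −mg²/(2ℏ²) = -35.50.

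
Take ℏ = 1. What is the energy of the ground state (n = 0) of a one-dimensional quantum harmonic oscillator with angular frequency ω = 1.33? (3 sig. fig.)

Using E_n = (n + ½)ℏω: E_0 = 0.5 × 1.33 = 0.6650.

E = 0.665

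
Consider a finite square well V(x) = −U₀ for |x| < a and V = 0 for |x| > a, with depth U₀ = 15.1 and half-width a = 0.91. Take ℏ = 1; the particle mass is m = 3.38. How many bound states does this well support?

N = 6

Define the well-strength parameter z₀ = (a/ℏ)√(2mU₀) = 0.91 × √(2·3.38·15.1) = 9.194.
A new bound state (alternating even/odd) appears each time z₀ passes a multiple of π/2, so N = ⌊2z₀/π⌋ + 1 = ⌊5.853⌋ + 1 = 6.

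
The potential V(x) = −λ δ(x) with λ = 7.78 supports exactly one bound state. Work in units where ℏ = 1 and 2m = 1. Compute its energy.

E = -15.1

The bound state is ψ(x) = √κ e^{−κ|x|}. The derivative jump ψ'(0⁺) − ψ'(0⁻) = −(2mλ/ℏ²)ψ(0) fixes κ = mλ/ℏ² = 3.890.
Then E = −ℏ²κ²/(2m) = −mλ²/(2ℏ²) = -15.13.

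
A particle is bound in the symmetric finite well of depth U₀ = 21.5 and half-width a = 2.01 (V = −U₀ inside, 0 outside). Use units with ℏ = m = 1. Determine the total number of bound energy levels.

Define the well-strength parameter z₀ = (a/ℏ)√(2mU₀) = 2.01 × √(2·1·21.5) = 13.18.
The even/odd transcendental equations gain one root per π/2 in z₀, giving N = 1 + ⌊2z₀/π⌋ = 1 + ⌊8.391⌋ = 9.

N = 9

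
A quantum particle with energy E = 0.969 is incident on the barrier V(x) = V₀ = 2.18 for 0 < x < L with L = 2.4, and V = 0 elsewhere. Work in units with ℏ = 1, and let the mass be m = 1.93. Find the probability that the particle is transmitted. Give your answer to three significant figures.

T = 0.000123

E < V₀: inside the barrier ψ ∝ e^{±κx} with κ = √(2m(V₀ − E))/ℏ = 2.162.
κL = 5.189, sinh(κL) = 89.63.
The exact tunnelling result is T⁻¹ = 1 + V₀² sinh²(κL) / [4E(V₀ − E)] = 8136, so T = 0.000123.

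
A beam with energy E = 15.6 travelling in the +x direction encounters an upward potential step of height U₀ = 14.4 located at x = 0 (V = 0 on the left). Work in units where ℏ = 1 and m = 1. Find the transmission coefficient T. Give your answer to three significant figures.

The wavenumbers are k₁ = √(2mE)/ℏ = 5.586 on the left and k₂ = √(2m(E − U₀))/ℏ = 1.549 on the right.
Matching ψ and ψ′ at x = 0 gives r = (k₁ − k₂)/(k₁ + k₂), so R = r² = 0.3201 and T = 1 − R = 0.6799.

T = 0.680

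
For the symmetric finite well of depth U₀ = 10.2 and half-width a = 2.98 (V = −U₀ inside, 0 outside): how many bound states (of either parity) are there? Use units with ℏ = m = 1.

The dimensionless depth is z₀ = a√(2mU₀)/ℏ = 2.98 × √(20.40) = 13.46.
A new bound state (alternating even/odd) appears each time z₀ passes a multiple of π/2, so N = ⌊2z₀/π⌋ + 1 = ⌊8.569⌋ + 1 = 9.

N = 9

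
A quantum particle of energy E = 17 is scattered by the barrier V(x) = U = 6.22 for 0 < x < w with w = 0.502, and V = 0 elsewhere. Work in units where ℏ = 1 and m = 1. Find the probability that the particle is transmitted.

Above the barrier the interior wavenumber is k₂ = √(2m(E − U))/ℏ = 4.643, giving phase k₂w = 2.331.
Matching at both interfaces gives T⁻¹ = 1 + U² sin²(k₂w) / [4E(E − U)] = 1.028, hence T = 0.973.

T = 0.973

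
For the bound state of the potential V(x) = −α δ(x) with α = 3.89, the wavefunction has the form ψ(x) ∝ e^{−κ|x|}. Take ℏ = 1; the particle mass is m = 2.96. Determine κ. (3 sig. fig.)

κ = 11.5

Integrate −(ℏ²/2m)ψ'' − αδ(x)ψ = Eψ from −ε to +ε: the ψ'' term gives ψ'(0⁺) − ψ'(0⁻) and the δ term gives −(2mα/ℏ²)ψ(0).
With ψ ∝ e^{−κ|x|} this yields −2κ = −2mα/ℏ², so κ = mα/ℏ² = 11.51.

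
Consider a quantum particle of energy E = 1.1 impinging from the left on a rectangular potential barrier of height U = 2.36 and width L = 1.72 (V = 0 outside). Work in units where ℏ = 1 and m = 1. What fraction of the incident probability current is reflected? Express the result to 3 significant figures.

Since E < U the interior solution is evanescent with decay constant κ = √(2m(U − E))/ℏ = 1.587.
κL = 2.730, sinh(κL) = 7.637.
Matching ψ, ψ′ at both faces gives T = [1 + U² sinh²(κL) / (4E(U − E))]⁻¹ = 1/59.59 = 0.0168.
R = 1 − T = 0.983.

R = 0.983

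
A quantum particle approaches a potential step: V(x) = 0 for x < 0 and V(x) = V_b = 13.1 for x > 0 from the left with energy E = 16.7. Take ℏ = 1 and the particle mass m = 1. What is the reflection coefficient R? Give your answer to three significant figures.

R = 0.134

The wavenumbers are k₁ = √(2mE)/ℏ = 5.779 on the left and k₂ = √(2m(E − V_b))/ℏ = 2.683 on the right.
Matching ψ and ψ′ at x = 0 gives r = (k₁ − k₂)/(k₁ + k₂), so R = r² = 0.1338 and T = 1 − R = 0.8662.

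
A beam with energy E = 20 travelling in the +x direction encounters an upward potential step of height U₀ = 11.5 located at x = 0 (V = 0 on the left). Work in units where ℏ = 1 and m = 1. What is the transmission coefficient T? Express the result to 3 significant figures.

T = 0.956

The wavenumbers are k₁ = √(2mE)/ℏ = 6.325 on the left and k₂ = √(2m(E − U₀))/ℏ = 4.123 on the right.
Matching ψ and ψ′ at x = 0 gives r = (k₁ − k₂)/(k₁ + k₂), so R = r² = 0.04440 and T = 1 − R = 0.9556.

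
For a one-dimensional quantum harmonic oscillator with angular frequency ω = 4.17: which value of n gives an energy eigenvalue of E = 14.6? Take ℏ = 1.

n = 3

Invert E_n = (n + ½)ℏω: n = E/ℏω − ½ = 3.001, so n = 3.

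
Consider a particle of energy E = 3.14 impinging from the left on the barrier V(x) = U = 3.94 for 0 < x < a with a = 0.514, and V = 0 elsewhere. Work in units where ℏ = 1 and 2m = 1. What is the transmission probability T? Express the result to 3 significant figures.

T = 0.741

Since E < U the interior solution is evanescent with decay constant κ = √(2m(U − E))/ℏ = 0.8944.
κa = 0.4597, sinh(κa) = 0.4761.
Matching ψ, ψ′ at both faces gives T = [1 + U² sinh²(κa) / (4E(U − E))]⁻¹ = 1/1.350 = 0.741.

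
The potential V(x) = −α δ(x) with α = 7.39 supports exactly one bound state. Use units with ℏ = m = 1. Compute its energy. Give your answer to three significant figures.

E = -27.3

The bound state is ψ(x) = √κ e^{−κ|x|}. The derivative jump ψ'(0⁺) − ψ'(0⁻) = −(2mα/ℏ²)ψ(0) fixes κ = mα/ℏ² = 7.390.
Then E = −ℏ²κ²/(2m) = −mα²/(2ℏ²) = -27.31.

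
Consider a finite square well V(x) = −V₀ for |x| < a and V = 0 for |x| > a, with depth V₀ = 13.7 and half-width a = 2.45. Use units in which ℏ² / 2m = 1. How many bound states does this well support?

The dimensionless depth is z₀ = a√(2mV₀)/ℏ = 2.45 × √(13.70) = 9.068.
A new bound state (alternating even/odd) appears each time z₀ passes a multiple of π/2, so N = ⌊2z₀/π⌋ + 1 = ⌊5.773⌋ + 1 = 6.

N = 6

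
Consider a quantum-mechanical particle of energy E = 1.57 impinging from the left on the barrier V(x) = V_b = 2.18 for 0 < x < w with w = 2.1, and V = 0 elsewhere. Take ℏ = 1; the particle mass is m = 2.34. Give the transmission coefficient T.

E < V_b: inside the barrier ψ ∝ e^{±κx} with κ = √(2m(V_b − E))/ℏ = 1.690.
κw = 3.548, sinh(κw) = 17.36.
The exact tunnelling result is T⁻¹ = 1 + V_b² sinh²(κw) / [4E(V_b − E)] = 374.9, so T = 0.00267.

T = 0.00267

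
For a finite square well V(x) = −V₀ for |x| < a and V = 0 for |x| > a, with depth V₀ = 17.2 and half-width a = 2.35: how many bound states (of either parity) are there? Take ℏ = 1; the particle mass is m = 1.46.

N = 11

Define the well-strength parameter z₀ = (a/ℏ)√(2mV₀) = 2.35 × √(2·1.46·17.2) = 16.65.
The even/odd transcendental equations gain one root per π/2 in z₀, giving N = 1 + ⌊2z₀/π⌋ = 1 + ⌊10.60⌋ = 11.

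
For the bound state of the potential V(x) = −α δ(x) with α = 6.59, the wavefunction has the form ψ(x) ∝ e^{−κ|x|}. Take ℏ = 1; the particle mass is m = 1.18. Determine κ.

κ = 7.78

Integrating the TISE across x = 0 gives the cusp condition ψ'(0⁺) − ψ'(0⁻) = −(2mα/ℏ²)ψ(0).
With ψ ∝ e^{−κ|x|} this yields −2κ = −2mα/ℏ², so κ = mα/ℏ² = 7.776.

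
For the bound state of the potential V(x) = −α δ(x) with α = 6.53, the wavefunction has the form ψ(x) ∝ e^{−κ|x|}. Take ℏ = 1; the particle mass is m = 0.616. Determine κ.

Integrate −(ℏ²/2m)ψ'' − αδ(x)ψ = Eψ from −ε to +ε: the ψ'' term gives ψ'(0⁺) − ψ'(0⁻) and the δ term gives −(2mα/ℏ²)ψ(0).
With ψ ∝ e^{−κ|x|} this yields −2κ = −2mα/ℏ², so κ = mα/ℏ² = 4.022.

κ = 4.02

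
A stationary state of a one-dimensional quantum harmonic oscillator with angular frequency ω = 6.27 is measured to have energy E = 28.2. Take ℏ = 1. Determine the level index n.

Invert E_n = (n + ½)ℏω: n = E/ℏω − ½ = 3.998, so n = 4.

n = 4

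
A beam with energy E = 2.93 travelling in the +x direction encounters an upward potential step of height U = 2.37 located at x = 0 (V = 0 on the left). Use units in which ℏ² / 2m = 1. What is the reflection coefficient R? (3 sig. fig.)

On each side the TISE gives plane waves with k = √(2m(E − V))/ℏ: k₁ = √(2·½·2.93) = 1.712, k₂ = √(2·½·0.56) = 0.7483.
Continuity of ψ and ψ′ at the step yields the reflection amplitude r = (k₁ − k₂)/(k₁ + k₂) = 0.3916; thus R = |r|² = 0.1534, T = 0.8466.

R = 0.153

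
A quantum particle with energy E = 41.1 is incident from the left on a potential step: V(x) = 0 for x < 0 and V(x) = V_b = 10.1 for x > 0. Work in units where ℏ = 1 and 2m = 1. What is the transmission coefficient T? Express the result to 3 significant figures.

The wavenumbers are k₁ = √(2mE)/ℏ = 6.411 on the left and k₂ = √(2m(E − V_b))/ℏ = 5.568 on the right.
Matching ψ and ψ′ at x = 0 gives r = (k₁ − k₂)/(k₁ + k₂), so R = r² = 0.004955 and T = 1 − R = 0.9950.

T = 0.995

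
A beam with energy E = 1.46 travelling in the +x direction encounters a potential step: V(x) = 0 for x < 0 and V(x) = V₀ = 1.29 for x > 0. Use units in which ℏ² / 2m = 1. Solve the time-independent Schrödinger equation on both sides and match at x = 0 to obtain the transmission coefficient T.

T = 0.759

On each side the TISE gives plane waves with k = √(2m(E − V))/ℏ: k₁ = √(2·½·1.46) = 1.208, k₂ = √(2·½·0.17) = 0.4123.
Continuity of ψ and ψ′ at the step yields the reflection amplitude r = (k₁ − k₂)/(k₁ + k₂) = 0.4912; thus R = |r|² = 0.2412, T = 0.7588.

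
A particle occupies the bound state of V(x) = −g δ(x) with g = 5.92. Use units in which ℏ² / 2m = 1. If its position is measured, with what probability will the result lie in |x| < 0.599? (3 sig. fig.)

The normalised bound state is ψ = √κ e^{−κ|x|} with κ = mg/ℏ² = 2.960.
P(|x| < d) = ∫_{−d}^{d} κ e^{−2κ|x|} dx = 1 − e^{−2κd} = 1 − e^{−3.546} = 0.9712.

P = 0.971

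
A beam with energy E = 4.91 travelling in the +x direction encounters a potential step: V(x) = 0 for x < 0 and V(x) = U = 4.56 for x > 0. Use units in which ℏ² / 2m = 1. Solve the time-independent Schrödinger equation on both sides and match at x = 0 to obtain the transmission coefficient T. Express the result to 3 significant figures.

T = 0.665

The wavenumbers are k₁ = √(2mE)/ℏ = 2.216 on the left and k₂ = √(2m(E − U))/ℏ = 0.5916 on the right.
Matching ψ and ψ′ at x = 0 gives r = (k₁ − k₂)/(k₁ + k₂), so R = r² = 0.3347 and T = 1 − R = 0.6653.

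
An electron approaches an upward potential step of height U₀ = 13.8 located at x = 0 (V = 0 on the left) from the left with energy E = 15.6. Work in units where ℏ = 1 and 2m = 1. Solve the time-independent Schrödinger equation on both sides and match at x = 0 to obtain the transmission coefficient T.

T = 0.757

On each side the TISE gives plane waves with k = √(2m(E − V))/ℏ: k₁ = √(2·½·15.6) = 3.950, k₂ = √(2·½·1.8) = 1.342.
Continuity of ψ and ψ′ at the step yields the reflection amplitude r = (k₁ − k₂)/(k₁ + k₂) = 0.4929; thus R = |r|² = 0.2429, T = 0.7571.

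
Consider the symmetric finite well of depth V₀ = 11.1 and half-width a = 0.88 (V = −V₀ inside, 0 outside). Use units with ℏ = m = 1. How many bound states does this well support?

N = 3

The dimensionless depth is z₀ = a√(2mV₀)/ℏ = 0.88 × √(22.20) = 4.146.
The even/odd transcendental equations gain one root per π/2 in z₀, giving N = 1 + ⌊2z₀/π⌋ = 1 + ⌊2.640⌋ = 3.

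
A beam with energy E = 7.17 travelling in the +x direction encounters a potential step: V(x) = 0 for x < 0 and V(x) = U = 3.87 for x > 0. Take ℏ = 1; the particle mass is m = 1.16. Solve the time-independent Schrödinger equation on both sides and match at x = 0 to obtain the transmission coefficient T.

T = 0.963

The wavenumbers are k₁ = √(2mE)/ℏ = 4.079 on the left and k₂ = √(2m(E − U))/ℏ = 2.767 on the right.
Matching ψ and ψ′ at x = 0 gives r = (k₁ − k₂)/(k₁ + k₂), so R = r² = 0.03671 and T = 1 − R = 0.9633.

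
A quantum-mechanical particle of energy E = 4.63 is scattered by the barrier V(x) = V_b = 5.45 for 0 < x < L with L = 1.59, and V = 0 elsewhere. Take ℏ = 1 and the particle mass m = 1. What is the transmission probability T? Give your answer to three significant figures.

E < V_b: inside the barrier ψ ∝ e^{±κx} with κ = √(2m(V_b − E))/ℏ = 1.281.
κL = 2.036, sinh(κL) = 3.765.
Matching ψ, ψ′ at both faces gives T = [1 + V_b² sinh²(κL) / (4E(V_b − E))]⁻¹ = 1/28.73 = 0.0348.

T = 0.0348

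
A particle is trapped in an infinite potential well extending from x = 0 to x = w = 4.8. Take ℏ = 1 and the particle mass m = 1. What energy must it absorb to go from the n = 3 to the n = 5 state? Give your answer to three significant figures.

ΔE = 3.43

E_n = n²π²ℏ²/(2mw²), so ΔE = (5² − 3²) π²ℏ²/(2mw²).
ΔE = 16 × π² / (2 × 1 × 4.8²) = 3.427.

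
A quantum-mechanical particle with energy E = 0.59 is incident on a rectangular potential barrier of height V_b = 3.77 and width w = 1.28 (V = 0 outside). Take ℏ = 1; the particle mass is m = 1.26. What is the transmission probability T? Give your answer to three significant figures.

E < V_b: inside the barrier ψ ∝ e^{±κx} with κ = √(2m(V_b − E))/ℏ = 2.831.
κw = 3.623, sinh(κw) = 18.72.
The exact tunnelling result is T⁻¹ = 1 + V_b² sinh²(κw) / [4E(V_b − E)] = 664.7, so T = 0.00150.

T = 0.00150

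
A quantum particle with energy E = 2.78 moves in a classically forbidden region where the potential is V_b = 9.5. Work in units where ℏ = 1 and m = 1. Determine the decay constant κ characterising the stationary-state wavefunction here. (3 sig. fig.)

Since E < V_b the TISE in this region is ψ'' = κ²ψ with κ = √(2m(V_b − E))/ℏ.
κ = √(2 × 1 × 6.72) = 3.666.

κ = 3.67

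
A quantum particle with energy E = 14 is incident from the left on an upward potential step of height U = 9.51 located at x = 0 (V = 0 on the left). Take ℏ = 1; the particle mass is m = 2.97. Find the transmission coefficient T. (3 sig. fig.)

The wavenumbers are k₁ = √(2mE)/ℏ = 9.119 on the left and k₂ = √(2m(E − U))/ℏ = 5.164 on the right.
Matching ψ and ψ′ at x = 0 gives r = (k₁ − k₂)/(k₁ + k₂), so R = r² = 0.07666 and T = 1 − R = 0.9233.

T = 0.923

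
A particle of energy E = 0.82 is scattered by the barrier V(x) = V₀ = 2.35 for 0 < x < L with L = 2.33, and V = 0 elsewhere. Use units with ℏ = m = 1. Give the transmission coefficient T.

E < V₀: inside the barrier ψ ∝ e^{±κx} with κ = √(2m(V₀ − E))/ℏ = 1.749.
κL = 4.076, sinh(κL) = 29.44.
Matching ψ, ψ′ at both faces gives T = [1 + V₀² sinh²(κL) / (4E(V₀ − E))]⁻¹ = 1/954.9 = 0.00105.

T = 0.00105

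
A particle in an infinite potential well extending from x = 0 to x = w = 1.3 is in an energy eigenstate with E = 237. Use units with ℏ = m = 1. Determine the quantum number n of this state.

n = 9

For an infinite well E_n = n²π²ℏ²/(2mw²), so n = (w/πℏ)√(2mE).
n = (1.3/π) × √(2 × 1 × 237) = 9.009 → n = 9.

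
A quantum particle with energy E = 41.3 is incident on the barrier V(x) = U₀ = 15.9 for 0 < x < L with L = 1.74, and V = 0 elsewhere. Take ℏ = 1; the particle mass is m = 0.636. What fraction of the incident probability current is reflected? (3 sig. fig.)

R = 0.0120

Above the barrier the interior wavenumber is k₂ = √(2m(E − U₀))/ℏ = 5.684, giving phase k₂L = 9.890.
T = [1 + U₀² sin²(k₂L) / (4E(E − U₀))]⁻¹ = 1/1.012 = 0.988.
R = 1 − T = 0.0120.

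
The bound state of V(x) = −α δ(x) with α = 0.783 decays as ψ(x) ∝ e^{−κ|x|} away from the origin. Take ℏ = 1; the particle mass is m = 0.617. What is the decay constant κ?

Integrating the TISE across x = 0 gives the cusp condition ψ'(0⁺) − ψ'(0⁻) = −(2mα/ℏ²)ψ(0).
With ψ ∝ e^{−κ|x|} this yields −2κ = −2mα/ℏ², so κ = mα/ℏ² = 0.4831.

κ = 0.483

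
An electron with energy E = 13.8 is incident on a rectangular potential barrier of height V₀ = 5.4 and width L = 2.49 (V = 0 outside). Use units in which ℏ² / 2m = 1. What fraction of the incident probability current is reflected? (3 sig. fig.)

R = 0.0390

E > V₀: inside the barrier k₂ = √(2m(E − V₀))/ℏ = 2.898, k₂L = 7.217.
T = [1 + V₀² sin²(k₂L) / (4E(E − V₀))]⁻¹ = 1/1.041 = 0.961.
R = 1 − T = 0.0390.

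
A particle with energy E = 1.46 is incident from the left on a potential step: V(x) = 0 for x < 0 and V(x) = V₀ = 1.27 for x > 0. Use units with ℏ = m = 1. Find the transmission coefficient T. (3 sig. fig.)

On each side the TISE gives plane waves with k = √(2m(E − V))/ℏ: k₁ = √(2·1·1.46) = 1.709, k₂ = √(2·1·0.19) = 0.6164.
Continuity of ψ and ψ′ at the step yields the reflection amplitude r = (k₁ − k₂)/(k₁ + k₂) = 0.4698; thus R = |r|² = 0.2207, T = 0.7793.

T = 0.779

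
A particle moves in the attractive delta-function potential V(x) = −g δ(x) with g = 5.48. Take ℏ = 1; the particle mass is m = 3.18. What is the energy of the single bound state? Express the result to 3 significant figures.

For x ≠ 0 the bound state is ψ ∝ e^{−κ|x|}; integrating the TISE across the delta gives the cusp condition 2κ = 2mg/ℏ², so κ = 17.43.
Then E = −ℏ²κ²/(2m) = −mg²/(2ℏ²) = -47.75.

E = -47.7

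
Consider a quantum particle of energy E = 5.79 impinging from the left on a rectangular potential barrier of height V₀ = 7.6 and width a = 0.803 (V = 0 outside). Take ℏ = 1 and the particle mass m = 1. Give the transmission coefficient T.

Since E < V₀ the interior solution is evanescent with decay constant κ = √(2m(V₀ − E))/ℏ = 1.903.
κa = 1.528, sinh(κa) = 2.196.
Matching ψ, ψ′ at both faces gives T = [1 + V₀² sinh²(κa) / (4E(V₀ − E))]⁻¹ = 1/7.642 = 0.131.

T = 0.131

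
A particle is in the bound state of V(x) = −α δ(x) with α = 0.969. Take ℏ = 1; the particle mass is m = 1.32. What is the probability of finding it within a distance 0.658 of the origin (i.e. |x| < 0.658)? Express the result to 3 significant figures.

P = 0.814

The normalised bound state is ψ = √κ e^{−κ|x|} with κ = mα/ℏ² = 1.279.
P(|x| < d) = ∫_{−d}^{d} κ e^{−2κ|x|} dx = 1 − e^{−2κd} = 1 − e^{−1.683} = 0.8142.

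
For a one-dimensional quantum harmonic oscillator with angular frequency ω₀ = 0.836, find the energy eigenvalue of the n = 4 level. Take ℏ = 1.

E = 3.76

The oscillator eigenvalues are E_n = ℏω₀(n + ½), so E_4 = 0.836 × 4.5 = 3.762.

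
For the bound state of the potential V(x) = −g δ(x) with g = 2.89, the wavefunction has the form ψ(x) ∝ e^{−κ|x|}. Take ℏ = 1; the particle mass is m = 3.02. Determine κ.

Integrating the TISE across x = 0 gives the cusp condition ψ'(0⁺) − ψ'(0⁻) = −(2mg/ℏ²)ψ(0).
With ψ ∝ e^{−κ|x|} this yields −2κ = −2mg/ℏ², so κ = mg/ℏ² = 8.728.

κ = 8.73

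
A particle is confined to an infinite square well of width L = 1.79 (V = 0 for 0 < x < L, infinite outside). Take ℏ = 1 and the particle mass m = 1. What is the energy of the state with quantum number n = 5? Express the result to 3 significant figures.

E = 38.5

Requiring ψ(0) = ψ(L) = 0 quantises k = nπ/L, hence E_n = ℏ²k²/2m = n²π²ℏ²/(2mL²).
E_5 = 5² × π² / (2 × 1 × 1.79²) = 38.50.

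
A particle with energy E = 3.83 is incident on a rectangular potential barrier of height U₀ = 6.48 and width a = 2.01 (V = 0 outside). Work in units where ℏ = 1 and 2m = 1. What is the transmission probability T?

E < U₀: inside the barrier ψ ∝ e^{±κx} with κ = √(2m(U₀ − E))/ℏ = 1.628.
κa = 3.272, sinh(κa) = 13.16.
Matching ψ, ψ′ at both faces gives T = [1 + U₀² sinh²(κa) / (4E(U₀ − E))]⁻¹ = 1/180.2 = 0.00555.

T = 0.00555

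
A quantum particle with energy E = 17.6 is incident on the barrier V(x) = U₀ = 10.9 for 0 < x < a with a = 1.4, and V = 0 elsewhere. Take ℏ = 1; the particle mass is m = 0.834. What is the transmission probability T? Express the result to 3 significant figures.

E > U₀: inside the barrier k₂ = √(2m(E − U₀))/ℏ = 3.343, k₂a = 4.680.
Matching at both interfaces gives T⁻¹ = 1 + U₀² sin²(k₂a) / [4E(E − U₀)] = 1.252, hence T = 0.799.

T = 0.799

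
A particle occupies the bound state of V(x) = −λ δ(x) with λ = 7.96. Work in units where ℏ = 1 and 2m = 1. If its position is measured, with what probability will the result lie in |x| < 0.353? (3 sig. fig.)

P = 0.940

The normalised bound state is ψ = √κ e^{−κ|x|} with κ = mλ/ℏ² = 3.980.
P(|x| < d) = ∫_{−d}^{d} κ e^{−2κ|x|} dx = 1 − e^{−2κd} = 1 − e^{−2.810} = 0.9398.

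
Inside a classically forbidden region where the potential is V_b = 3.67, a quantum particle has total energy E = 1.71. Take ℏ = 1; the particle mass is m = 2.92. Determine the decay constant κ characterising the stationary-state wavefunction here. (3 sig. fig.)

Since E < V_b the TISE in this region is ψ'' = κ²ψ with κ = √(2m(V_b − E))/ℏ.
κ = √(2 × 2.92 × 1.96) = 3.383.

κ = 3.38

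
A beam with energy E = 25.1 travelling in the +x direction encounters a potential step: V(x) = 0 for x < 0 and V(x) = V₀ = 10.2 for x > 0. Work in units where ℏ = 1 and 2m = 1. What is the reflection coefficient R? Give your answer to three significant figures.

The wavenumbers are k₁ = √(2mE)/ℏ = 5.010 on the left and k₂ = √(2m(E − V₀))/ℏ = 3.860 on the right.
Matching ψ and ψ′ at x = 0 gives r = (k₁ − k₂)/(k₁ + k₂), so R = r² = 0.01681 and T = 1 − R = 0.9832.

R = 0.0168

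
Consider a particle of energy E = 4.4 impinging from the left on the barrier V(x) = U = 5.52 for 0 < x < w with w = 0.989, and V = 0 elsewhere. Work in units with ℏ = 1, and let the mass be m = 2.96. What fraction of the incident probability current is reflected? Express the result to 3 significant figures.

R = 0.984

E < U: inside the barrier ψ ∝ e^{±κx} with κ = √(2m(U − E))/ℏ = 2.575.
κw = 2.547, sinh(κw) = 6.343.
The exact tunnelling result is T⁻¹ = 1 + U² sinh²(κw) / [4E(U − E)] = 63.19, so T = 0.0158.
R = 1 − T = 0.984.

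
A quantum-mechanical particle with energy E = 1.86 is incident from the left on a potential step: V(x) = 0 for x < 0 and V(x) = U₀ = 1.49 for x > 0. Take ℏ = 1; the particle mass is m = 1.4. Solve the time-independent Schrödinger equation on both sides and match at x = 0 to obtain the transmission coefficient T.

The wavenumbers are k₁ = √(2mE)/ℏ = 2.282 on the left and k₂ = √(2m(E − U₀))/ℏ = 1.018 on the right.
Matching ψ and ψ′ at x = 0 gives r = (k₁ − k₂)/(k₁ + k₂), so R = r² = 0.1468 and T = 1 − R = 0.8532.

T = 0.853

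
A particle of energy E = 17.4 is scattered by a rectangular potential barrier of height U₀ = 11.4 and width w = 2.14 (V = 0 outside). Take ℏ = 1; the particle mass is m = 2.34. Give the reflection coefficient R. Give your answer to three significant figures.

R = 0.216

E > U₀: inside the barrier k₂ = √(2m(E − U₀))/ℏ = 5.299, k₂w = 11.34.
Matching at both interfaces gives T⁻¹ = 1 + U₀² sin²(k₂w) / [4E(E − U₀)] = 1.276, hence T = 0.784.
R = 1 − T = 0.216.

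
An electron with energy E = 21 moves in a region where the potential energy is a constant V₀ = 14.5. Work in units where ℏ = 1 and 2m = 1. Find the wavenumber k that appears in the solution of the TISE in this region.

k = 2.55

With E > V₀ the solution is oscillatory, ψ ∝ e^{±ikx} with k = √(2m(E − V₀))/ℏ.
k = √(2 × 0.5 × 6.5) = 2.550.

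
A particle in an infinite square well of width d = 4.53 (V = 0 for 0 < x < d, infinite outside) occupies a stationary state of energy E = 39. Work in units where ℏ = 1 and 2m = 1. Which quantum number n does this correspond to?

For an infinite well E_n = n²π²ℏ²/(2md²), so n = (d/πℏ)√(2mE).
n = (4.53/π) × √(2 × 0.5 × 39) = 9.005 → n = 9.

n = 9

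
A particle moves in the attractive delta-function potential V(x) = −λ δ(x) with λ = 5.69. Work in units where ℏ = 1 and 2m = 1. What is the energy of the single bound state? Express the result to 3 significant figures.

For x ≠ 0 the bound state is ψ ∝ e^{−κ|x|}; integrating the TISE across the delta gives the cusp condition 2κ = 2mλ/ℏ², so κ = 2.845.
Then E = −ℏ²κ²/(2m) = −mλ²/(2ℏ²) = -8.094.

E = -8.09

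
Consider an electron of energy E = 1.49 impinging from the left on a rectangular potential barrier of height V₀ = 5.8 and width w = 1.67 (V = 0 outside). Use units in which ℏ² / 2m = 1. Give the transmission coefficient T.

E < V₀: inside the barrier ψ ∝ e^{±κx} with κ = √(2m(V₀ − E))/ℏ = 2.076.
κw = 3.467, sinh(κw) = 16.00.
The exact tunnelling result is T⁻¹ = 1 + V₀² sinh²(κw) / [4E(V₀ − E)] = 336.5, so T = 0.00297.

T = 0.00297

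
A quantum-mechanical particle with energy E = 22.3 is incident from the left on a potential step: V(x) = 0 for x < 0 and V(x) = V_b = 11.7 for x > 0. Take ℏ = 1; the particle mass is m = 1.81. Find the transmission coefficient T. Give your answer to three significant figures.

On each side the TISE gives plane waves with k = √(2m(E − V))/ℏ: k₁ = √(2·1.81·22.3) = 8.985, k₂ = √(2·1.81·10.6) = 6.195.
Matching ψ and ψ′ at x = 0 gives r = (k₁ − k₂)/(k₁ + k₂), so R = r² = 0.03379 and T = 1 − R = 0.9662.

T = 0.966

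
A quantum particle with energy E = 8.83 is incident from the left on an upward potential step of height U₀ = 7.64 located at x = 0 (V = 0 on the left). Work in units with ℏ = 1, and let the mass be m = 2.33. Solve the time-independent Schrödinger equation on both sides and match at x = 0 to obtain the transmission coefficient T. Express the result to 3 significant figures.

On each side the TISE gives plane waves with k = √(2m(E − V))/ℏ: k₁ = √(2·2.33·8.83) = 6.415, k₂ = √(2·2.33·1.19) = 2.355.
Matching ψ and ψ′ at x = 0 gives r = (k₁ − k₂)/(k₁ + k₂), so R = r² = 0.2143 and T = 1 − R = 0.7857.

T = 0.786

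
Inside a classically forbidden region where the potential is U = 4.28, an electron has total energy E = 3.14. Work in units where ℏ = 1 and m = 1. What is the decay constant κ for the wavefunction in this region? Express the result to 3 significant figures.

Since E < U the TISE in this region is ψ'' = κ²ψ with κ = √(2m(U − E))/ℏ.
κ = √(2 × 1 × 1.14) = 1.510.

κ = 1.51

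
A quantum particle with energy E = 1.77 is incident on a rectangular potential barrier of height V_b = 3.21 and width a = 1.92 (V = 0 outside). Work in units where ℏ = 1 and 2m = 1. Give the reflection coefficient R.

R = 0.961

Since E < V_b the interior solution is evanescent with decay constant κ = √(2m(V_b − E))/ℏ = 1.200.
κa = 2.304, sinh(κa) = 4.957.
Matching ψ, ψ′ at both faces gives T = [1 + V_b² sinh²(κa) / (4E(V_b − E))]⁻¹ = 1/25.84 = 0.0387.
R = 1 − T = 0.961.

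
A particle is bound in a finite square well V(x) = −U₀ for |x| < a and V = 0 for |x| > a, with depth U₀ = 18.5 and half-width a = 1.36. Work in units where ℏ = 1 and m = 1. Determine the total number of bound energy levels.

Define the well-strength parameter z₀ = (a/ℏ)√(2mU₀) = 1.36 × √(2·1·18.5) = 8.273.
A new bound state (alternating even/odd) appears each time z₀ passes a multiple of π/2, so N = ⌊2z₀/π⌋ + 1 = ⌊5.266⌋ + 1 = 6.

N = 6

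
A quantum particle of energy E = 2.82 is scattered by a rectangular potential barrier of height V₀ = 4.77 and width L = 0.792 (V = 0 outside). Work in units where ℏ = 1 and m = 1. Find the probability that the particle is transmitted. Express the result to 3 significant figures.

T = 0.156

Since E < V₀ the interior solution is evanescent with decay constant κ = √(2m(V₀ − E))/ℏ = 1.975.
κL = 1.564, sinh(κL) = 2.284.
The exact tunnelling result is T⁻¹ = 1 + V₀² sinh²(κL) / [4E(V₀ − E)] = 6.398, so T = 0.156.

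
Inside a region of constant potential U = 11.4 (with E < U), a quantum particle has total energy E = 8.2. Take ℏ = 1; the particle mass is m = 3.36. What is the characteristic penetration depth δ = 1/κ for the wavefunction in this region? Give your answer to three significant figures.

δ = 0.216

Since E < U the TISE in this region is ψ'' = κ²ψ with κ = √(2m(U − E))/ℏ.
κ = √(2 × 3.36 × 3.2) = 4.637. The penetration depth is δ = 1/κ = 0.216.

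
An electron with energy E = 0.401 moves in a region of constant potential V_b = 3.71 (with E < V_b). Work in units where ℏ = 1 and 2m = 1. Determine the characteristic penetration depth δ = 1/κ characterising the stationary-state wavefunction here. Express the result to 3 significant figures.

Since E < V_b the TISE in this region is ψ'' = κ²ψ with κ = √(2m(V_b − E))/ℏ.
κ = √(2 × 0.5 × 3.309) = 1.819. The penetration depth is δ = 1/κ = 0.550.

δ = 0.550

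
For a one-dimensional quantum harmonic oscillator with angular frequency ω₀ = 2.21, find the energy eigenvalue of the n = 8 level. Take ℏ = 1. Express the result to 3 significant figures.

Using E_n = (n + ½)ℏω₀: E_8 = 8.5 × 2.21 = 18.79.

E = 18.8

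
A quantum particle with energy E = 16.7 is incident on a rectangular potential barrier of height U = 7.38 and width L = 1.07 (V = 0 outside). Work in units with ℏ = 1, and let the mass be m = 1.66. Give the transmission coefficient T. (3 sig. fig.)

E > U: inside the barrier k₂ = √(2m(E − U))/ℏ = 5.563, k₂L = 5.952.
Matching at both interfaces gives T⁻¹ = 1 + U² sin²(k₂L) / [4E(E − U)] = 1.009, hence T = 0.991.

T = 0.991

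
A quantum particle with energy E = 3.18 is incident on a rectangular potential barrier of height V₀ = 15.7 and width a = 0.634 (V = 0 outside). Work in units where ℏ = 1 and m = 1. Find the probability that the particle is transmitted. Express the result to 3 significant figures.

Since E < V₀ the interior solution is evanescent with decay constant κ = √(2m(V₀ − E))/ℏ = 5.004.
κa = 3.173, sinh(κa) = 11.91.
Matching ψ, ψ′ at both faces gives T = [1 + V₀² sinh²(κa) / (4E(V₀ − E))]⁻¹ = 1/220.7 = 0.00453.

T = 0.00453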